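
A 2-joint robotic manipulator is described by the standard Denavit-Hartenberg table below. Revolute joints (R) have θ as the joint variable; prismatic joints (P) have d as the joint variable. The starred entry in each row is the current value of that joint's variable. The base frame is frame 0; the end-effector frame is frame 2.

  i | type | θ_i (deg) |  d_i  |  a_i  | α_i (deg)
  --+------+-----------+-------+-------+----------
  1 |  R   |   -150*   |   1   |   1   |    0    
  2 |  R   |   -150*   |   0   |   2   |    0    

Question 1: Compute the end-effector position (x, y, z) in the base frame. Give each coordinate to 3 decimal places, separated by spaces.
after link 1: o_1 = (-0.8660, -0.5000, 1.0000)
after link 2: o_2 = (0.1340, 1.2321, 1.0000)

0.134 1.232 1.000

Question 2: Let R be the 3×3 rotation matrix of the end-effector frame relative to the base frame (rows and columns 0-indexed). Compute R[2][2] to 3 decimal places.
End-effector z-axis (col 2 of R) = (0.0000,0.0000,1.0000)
R[2][2] = 1.0000

1.000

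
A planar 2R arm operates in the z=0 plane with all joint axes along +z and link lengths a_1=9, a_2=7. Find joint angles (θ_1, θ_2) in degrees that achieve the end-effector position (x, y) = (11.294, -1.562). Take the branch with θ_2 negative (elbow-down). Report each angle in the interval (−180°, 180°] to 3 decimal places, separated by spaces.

30.002 -90.003

cos θ_2 = (129.9943−9²−7²)/(2·9·7) = -0.0000; θ_2 = -90.0026° (elbow-down)
β = atan2(-1.5620,11.2940) = -7.8743°; ψ = atan2(-7.0000,8.9997) = -37.8760°
θ_1 = β − ψ = 30.0017°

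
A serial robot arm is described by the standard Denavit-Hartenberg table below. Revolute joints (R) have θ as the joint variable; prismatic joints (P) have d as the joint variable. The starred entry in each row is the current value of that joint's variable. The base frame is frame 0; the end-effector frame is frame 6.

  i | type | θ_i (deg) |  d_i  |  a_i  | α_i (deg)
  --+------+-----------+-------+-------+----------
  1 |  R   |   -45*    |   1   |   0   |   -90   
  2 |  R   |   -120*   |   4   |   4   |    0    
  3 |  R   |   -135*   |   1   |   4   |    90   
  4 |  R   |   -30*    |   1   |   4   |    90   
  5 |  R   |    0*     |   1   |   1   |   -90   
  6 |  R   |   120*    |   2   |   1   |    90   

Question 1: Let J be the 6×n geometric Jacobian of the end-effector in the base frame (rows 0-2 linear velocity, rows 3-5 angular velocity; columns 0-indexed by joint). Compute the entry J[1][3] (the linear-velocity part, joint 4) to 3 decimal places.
axis z_3 = (0.6830,-0.6830,-0.2588); lever o_n−o_3 = (-0.3250,-3.0211,-4.4761)
cross product → J_v[:, 3] = (2.2753,3.1413,-2.2854)
J_ω[:, 3] = z_3
entry J[1][3] = 3.1413

3.141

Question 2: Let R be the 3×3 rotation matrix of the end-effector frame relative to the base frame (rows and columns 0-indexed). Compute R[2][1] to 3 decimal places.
-0.259

End-effector y-axis (col 1 of R) = (0.6830,-0.6830,-0.2588)
R[2][1] = -0.2588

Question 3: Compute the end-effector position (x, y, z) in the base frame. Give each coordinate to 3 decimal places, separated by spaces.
after link 1: o_1 = (0.0000, 0.0000, 1.0000)
after link 2: o_2 = (1.4142, 4.2426, 4.4641)
after link 3: o_3 = (1.3893, 5.6818, 0.6004)
after link 4: o_4 = (0.0241, 4.2185, -3.0045)
after link 5: o_5 = (-1.0088, 3.3196, -3.3580)
after link 6: o_6 = (1.0643, 2.6607, -3.8757)

1.064 2.661 -3.876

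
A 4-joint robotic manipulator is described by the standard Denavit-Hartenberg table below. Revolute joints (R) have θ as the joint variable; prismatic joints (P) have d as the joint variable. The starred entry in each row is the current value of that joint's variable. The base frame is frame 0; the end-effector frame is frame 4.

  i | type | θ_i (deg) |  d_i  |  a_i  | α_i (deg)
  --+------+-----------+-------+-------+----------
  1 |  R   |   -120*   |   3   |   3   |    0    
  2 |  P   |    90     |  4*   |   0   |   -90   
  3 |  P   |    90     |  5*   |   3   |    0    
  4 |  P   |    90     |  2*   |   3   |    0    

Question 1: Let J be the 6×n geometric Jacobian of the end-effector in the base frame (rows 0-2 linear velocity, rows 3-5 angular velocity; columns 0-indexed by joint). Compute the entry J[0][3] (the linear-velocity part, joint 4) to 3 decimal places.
0.500

prismatic axis z_3 = (0.5000,0.8660,0.0000)
J_v[:, 3] = z_3; J_ω[:, 3] = (0,0,0)
entry J[0][3] = 0.5000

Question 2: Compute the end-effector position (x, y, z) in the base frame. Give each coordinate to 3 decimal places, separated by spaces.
after link 1: o_1 = (-1.5000, -2.5981, 3.0000)
after link 2: o_2 = (-1.5000, -2.5981, 7.0000)
after link 3: o_3 = (1.0000, 1.7321, 4.0000)
after link 4: o_4 = (-0.5981, 4.9641, 4.0000)

-0.598 4.964 4.000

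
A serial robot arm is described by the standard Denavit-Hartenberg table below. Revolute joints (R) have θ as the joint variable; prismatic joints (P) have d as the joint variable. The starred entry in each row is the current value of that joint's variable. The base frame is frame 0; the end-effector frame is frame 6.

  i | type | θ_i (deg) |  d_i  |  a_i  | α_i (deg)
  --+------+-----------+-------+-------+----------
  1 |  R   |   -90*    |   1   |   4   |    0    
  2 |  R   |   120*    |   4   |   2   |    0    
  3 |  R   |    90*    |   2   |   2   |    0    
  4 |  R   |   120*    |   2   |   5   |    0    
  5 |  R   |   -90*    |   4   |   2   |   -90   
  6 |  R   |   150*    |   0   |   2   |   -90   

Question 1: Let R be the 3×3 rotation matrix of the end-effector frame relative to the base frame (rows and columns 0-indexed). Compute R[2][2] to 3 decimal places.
End-effector z-axis (col 2 of R) = (0.4330,-0.2500,0.8660)
R[2][2] = 0.8660

0.866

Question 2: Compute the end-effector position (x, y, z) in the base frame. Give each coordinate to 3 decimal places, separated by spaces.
-2.000 -5.464 12.000

after link 1: o_1 = (0.0000, -4.0000, 1.0000)
after link 2: o_2 = (1.7321, -3.0000, 5.0000)
after link 3: o_3 = (0.7321, -1.2679, 7.0000)
after link 4: o_4 = (-1.7679, -5.5981, 9.0000)
after link 5: o_5 = (-3.5000, -4.5981, 13.0000)
after link 6: o_6 = (-2.0000, -5.4641, 12.0000)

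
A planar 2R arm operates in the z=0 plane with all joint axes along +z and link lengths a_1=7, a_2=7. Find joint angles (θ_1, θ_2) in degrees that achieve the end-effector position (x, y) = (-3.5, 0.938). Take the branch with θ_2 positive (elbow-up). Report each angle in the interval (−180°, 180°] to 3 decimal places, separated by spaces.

89.997 150.000

cos θ_2 = (13.1298−7²−7²)/(2·7·7) = -0.8660; θ_2 = 149.9996° (elbow-up)
β = atan2(0.9380,-3.5000) = 164.9973°; ψ = atan2(3.5000,0.9378) = 74.9998°
θ_1 = β − ψ = 89.9975°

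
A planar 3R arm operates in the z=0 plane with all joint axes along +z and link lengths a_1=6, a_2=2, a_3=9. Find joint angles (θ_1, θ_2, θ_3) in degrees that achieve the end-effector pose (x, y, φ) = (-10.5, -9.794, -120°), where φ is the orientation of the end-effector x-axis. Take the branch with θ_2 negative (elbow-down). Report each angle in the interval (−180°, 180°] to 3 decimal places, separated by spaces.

-143.132 -90.002 113.134

wrist centre = target − a_3·(cos φ, sin φ) = (-6.0000, -1.9998)
cos θ_2 = (39.9991−6²−2²)/(2·6·2) = -0.0000; θ_2 = -90.0022° (elbow-down)
β = atan2(-1.9998,-6.0000) = -161.5670°; ψ = atan2(-2.0000,5.9999) = -18.4352°
θ_1 = β − ψ = -143.1318°
θ_3 = φ − θ_1 − θ_2 = 113.1340° (wrapped to (-180°,180°])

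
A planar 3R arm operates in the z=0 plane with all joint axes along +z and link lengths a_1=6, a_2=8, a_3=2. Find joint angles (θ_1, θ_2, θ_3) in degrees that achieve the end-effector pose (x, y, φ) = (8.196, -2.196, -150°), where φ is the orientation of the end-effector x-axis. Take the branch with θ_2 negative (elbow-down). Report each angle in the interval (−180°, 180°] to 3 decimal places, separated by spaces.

46.262 -90.002 -106.260

wrist centre = target − a_3·(cos φ, sin φ) = (9.9281, -1.1960)
cos θ_2 = (99.9966−6²−8²)/(2·6·8) = -0.0000; θ_2 = -90.0020° (elbow-down)
β = atan2(-1.1960,9.9281) = -6.8691°; ψ = atan2(-8.0000,5.9997) = -53.1314°
θ_1 = β − ψ = 46.2623°
θ_3 = φ − θ_1 − θ_2 = -106.2602° (wrapped to (-180°,180°])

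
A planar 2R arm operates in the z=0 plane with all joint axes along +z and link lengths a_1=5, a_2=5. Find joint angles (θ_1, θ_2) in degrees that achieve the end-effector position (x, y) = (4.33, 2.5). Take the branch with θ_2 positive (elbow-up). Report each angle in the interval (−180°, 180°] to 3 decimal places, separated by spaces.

-30.000 120.001

cos θ_2 = (24.9989−5²−5²)/(2·5·5) = -0.5000; θ_2 = 120.0015° (elbow-up)
β = atan2(2.5000,4.3300) = 30.0007°; ψ = atan2(4.3301,2.4999) = 60.0007°
θ_1 = β − ψ = -30.0000°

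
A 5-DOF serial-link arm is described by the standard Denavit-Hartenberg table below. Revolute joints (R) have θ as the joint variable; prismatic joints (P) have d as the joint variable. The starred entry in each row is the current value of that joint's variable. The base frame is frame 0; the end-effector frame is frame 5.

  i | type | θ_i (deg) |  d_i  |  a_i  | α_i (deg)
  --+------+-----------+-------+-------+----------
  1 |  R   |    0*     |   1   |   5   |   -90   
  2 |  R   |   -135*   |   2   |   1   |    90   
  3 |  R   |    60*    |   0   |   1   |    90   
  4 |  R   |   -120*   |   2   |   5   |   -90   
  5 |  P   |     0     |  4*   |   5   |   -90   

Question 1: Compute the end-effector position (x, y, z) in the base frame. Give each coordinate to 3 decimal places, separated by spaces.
after link 1: o_1 = (5.0000, 0.0000, 1.0000)
after link 2: o_2 = (4.2929, 2.0000, 1.7071)
after link 3: o_3 = (3.9393, 2.8660, 2.0607)
after link 4: o_4 = (6.6603, -0.2990, 5.4634)
after link 5: o_5 = (10.7956, 0.5359, 10.2803)

10.796 0.536 10.280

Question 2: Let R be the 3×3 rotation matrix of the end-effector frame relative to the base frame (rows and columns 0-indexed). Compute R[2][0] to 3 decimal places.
0.436

End-effector x-axis (col 0 of R) = (0.7891,-0.4330,0.4356)
R[2][0] = 0.4356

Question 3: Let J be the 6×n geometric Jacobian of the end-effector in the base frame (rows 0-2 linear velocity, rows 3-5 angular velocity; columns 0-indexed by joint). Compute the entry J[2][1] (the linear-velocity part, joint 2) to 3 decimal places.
-5.796

axis z_1 = (0.0000,1.0000,0.0000); lever o_n−o_1 = (5.7956,0.5359,9.2803)
cross product → J_v[:, 1] = (9.2803,0.0000,-5.7956)
J_ω[:, 1] = z_1
entry J[2][1] = -5.7956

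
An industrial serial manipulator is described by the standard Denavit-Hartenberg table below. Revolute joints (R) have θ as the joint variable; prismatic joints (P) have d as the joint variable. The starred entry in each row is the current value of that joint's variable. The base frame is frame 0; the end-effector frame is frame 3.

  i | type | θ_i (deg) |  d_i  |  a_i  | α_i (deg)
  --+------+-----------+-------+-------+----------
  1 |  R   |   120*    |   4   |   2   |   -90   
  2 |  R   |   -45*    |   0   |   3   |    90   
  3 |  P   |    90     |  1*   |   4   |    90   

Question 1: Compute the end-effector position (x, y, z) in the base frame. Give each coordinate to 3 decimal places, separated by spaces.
-5.171 0.957 6.828

after link 1: o_1 = (-1.0000, 1.7321, 4.0000)
after link 2: o_2 = (-2.0607, 3.5692, 6.1213)
after link 3: o_3 = (-5.1712, 0.9568, 6.8284)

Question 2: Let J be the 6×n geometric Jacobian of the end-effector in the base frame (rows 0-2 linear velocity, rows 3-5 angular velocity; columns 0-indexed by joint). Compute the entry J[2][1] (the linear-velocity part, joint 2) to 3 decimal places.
-1.414

axis z_1 = (-0.8660,-0.5000,0.0000); lever o_n−o_1 = (-4.1712,-0.7753,2.8284)
cross product → J_v[:, 1] = (-1.4142,2.4495,-1.4142)
J_ω[:, 1] = z_1
entry J[2][1] = -1.4142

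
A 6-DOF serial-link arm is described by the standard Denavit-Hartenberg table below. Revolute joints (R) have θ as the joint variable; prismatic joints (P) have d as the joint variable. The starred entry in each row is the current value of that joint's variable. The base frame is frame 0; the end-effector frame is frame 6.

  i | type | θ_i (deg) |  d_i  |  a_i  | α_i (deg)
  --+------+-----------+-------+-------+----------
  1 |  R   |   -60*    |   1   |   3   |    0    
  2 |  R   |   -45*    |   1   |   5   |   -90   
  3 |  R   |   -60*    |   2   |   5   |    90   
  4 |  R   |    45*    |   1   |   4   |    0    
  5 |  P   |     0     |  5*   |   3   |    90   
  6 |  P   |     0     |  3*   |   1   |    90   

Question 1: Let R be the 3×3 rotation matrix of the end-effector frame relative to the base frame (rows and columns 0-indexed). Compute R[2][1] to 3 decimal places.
End-effector y-axis (col 1 of R) = (-0.7745,-0.1585,0.6124)
R[2][1] = 0.6124

0.612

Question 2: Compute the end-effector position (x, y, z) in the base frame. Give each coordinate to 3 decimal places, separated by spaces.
after link 1: o_1 = (1.5000, -2.5981, 1.0000)
after link 2: o_2 = (0.2059, -7.4277, 2.0000)
after link 3: o_3 = (1.4907, -10.3602, 6.3301)
after link 4: o_4 = (4.0809, -11.6217, 9.2796)
after link 5: o_5 = (6.9761, -9.0127, 13.6167)
after link 6: o_6 = (5.2441, -10.0127, 16.0662)

5.244 -10.013 16.066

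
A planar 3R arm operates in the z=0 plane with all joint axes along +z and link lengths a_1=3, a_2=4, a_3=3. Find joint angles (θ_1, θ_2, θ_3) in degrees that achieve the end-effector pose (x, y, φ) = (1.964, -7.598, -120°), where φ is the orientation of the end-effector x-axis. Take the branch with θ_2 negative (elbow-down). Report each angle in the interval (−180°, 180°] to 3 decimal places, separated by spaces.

wrist centre = target − a_3·(cos φ, sin φ) = (3.4640, -4.9999)
cos θ_2 = (36.9985−3²−4²)/(2·3·4) = 0.4999; θ_2 = -60.0040° (elbow-down)
β = atan2(-4.9999,3.4640) = -55.2854°; ψ = atan2(-3.4642,4.9998) = -34.7174°
θ_1 = β − ψ = -20.5680°
θ_3 = φ − θ_1 − θ_2 = -39.4280° (wrapped to (-180°,180°])

-20.568 -60.004 -39.428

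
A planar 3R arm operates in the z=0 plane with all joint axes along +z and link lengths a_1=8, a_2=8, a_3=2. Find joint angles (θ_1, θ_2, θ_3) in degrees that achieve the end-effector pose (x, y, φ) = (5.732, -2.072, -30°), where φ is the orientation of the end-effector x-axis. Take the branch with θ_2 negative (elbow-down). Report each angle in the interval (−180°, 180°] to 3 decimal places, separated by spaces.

wrist centre = target − a_3·(cos φ, sin φ) = (3.9999, -1.0720)
cos θ_2 = (17.1488−8²−8²)/(2·8·8) = -0.8660; θ_2 = -150.0000° (elbow-down)
β = atan2(-1.0720,3.9999) = -15.0029°; ψ = atan2(-4.0000,1.0718) = -75.0000°
θ_1 = β − ψ = 59.9971°
θ_3 = φ − θ_1 − θ_2 = 60.0029° (wrapped to (-180°,180°])

59.997 -150.000 60.003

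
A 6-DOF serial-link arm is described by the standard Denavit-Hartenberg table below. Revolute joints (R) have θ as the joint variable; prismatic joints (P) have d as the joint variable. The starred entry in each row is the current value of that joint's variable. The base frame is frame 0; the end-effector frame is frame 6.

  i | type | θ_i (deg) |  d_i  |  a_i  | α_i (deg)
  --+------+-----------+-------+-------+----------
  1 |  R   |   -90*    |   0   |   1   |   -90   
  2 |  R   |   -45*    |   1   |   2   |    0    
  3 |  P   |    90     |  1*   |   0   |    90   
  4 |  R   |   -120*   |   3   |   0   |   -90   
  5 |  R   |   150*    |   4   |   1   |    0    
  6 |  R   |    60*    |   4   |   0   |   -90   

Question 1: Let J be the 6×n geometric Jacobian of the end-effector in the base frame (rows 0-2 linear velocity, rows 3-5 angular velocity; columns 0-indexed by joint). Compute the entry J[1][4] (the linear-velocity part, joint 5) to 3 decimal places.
axis z_4 = (-0.5000,-0.6124,-0.6124); lever o_n−o_4 = (-3.2500,-4.8516,-5.5587)
cross product → J_v[:, 4] = (0.4330,-0.7891,0.4356)
J_ω[:, 4] = z_4
entry J[1][4] = -0.7891

-0.789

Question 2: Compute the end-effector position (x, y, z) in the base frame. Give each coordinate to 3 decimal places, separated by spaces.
-1.250 -9.387 -2.023

after link 1: o_1 = (0.0000, -1.0000, 0.0000)
after link 2: o_2 = (1.0000, -2.4142, 1.4142)
after link 3: o_3 = (2.0000, -2.4142, 1.4142)
after link 4: o_4 = (2.0000, -4.5355, 3.5355)
after link 5: o_5 = (0.7500, -6.9377, 0.4263)
after link 6: o_6 = (-1.2500, -9.3871, -2.0232)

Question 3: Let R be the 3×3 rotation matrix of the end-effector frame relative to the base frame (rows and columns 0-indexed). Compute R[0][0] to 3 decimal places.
End-effector x-axis (col 0 of R) = (0.7500,-0.6597,0.0474)
R[0][0] = 0.7500

0.750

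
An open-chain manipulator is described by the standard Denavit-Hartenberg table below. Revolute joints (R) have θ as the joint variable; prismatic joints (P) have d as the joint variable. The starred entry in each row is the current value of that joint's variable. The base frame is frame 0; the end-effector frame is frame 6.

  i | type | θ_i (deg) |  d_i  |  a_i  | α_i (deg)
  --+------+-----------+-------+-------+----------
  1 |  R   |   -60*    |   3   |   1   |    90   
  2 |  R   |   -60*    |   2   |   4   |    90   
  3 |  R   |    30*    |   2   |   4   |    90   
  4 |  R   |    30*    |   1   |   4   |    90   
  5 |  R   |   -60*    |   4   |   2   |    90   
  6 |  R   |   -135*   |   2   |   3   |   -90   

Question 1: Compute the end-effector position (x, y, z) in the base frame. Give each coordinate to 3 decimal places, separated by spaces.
after link 1: o_1 = (0.5000, -0.8660, 3.0000)
after link 2: o_2 = (-0.2321, -3.5981, -0.4641)
after link 3: o_3 = (-1.9641, -4.5981, -4.4641)
after link 4: o_4 = (-2.7051, -5.0466, -8.4952)
after link 5: o_5 = (-3.5577, -9.4360, -8.4127)
after link 6: o_6 = (-2.2628, -6.7497, -6.3861)

-2.263 -6.750 -6.386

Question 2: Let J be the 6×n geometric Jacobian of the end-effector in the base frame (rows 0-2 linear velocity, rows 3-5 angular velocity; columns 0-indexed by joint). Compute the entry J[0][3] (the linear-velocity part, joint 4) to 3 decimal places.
-1.348

axis z_3 = (0.8750,0.2165,-0.4330); lever o_n−o_3 = (-0.2987,-2.1516,-1.9220)
cross product → J_v[:, 3] = (-1.3478,1.8111,-1.8180)
J_ω[:, 3] = z_3
entry J[0][3] = -1.3478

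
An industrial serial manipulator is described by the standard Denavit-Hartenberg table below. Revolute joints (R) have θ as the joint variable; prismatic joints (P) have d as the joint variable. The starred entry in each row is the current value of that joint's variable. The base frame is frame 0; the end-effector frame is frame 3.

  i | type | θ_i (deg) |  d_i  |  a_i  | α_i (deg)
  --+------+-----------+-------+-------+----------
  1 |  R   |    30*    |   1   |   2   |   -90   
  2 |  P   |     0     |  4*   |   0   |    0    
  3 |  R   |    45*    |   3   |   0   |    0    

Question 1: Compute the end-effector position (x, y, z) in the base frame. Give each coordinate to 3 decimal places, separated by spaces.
after link 1: o_1 = (1.7321, 1.0000, 1.0000)
after link 2: o_2 = (-0.2679, 4.4641, 1.0000)
after link 3: o_3 = (-1.7679, 7.0622, 1.0000)

-1.768 7.062 1.000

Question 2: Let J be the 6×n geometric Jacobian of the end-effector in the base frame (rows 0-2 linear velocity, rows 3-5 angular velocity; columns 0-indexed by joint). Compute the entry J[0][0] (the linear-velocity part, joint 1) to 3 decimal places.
axis z_0 = ẑ; lever o_n−o_0 = (-1.7679,7.0622,1.0000)
cross product → J_v[:, 0] = (-7.0622,-1.7679,0.0000)
J_ω[:, 0] = z_0
entry J[0][0] = -7.0622

-7.062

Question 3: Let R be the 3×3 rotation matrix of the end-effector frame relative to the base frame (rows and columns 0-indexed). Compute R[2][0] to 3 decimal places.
End-effector x-axis (col 0 of R) = (0.6124,0.3536,-0.7071)
R[2][0] = -0.7071

-0.707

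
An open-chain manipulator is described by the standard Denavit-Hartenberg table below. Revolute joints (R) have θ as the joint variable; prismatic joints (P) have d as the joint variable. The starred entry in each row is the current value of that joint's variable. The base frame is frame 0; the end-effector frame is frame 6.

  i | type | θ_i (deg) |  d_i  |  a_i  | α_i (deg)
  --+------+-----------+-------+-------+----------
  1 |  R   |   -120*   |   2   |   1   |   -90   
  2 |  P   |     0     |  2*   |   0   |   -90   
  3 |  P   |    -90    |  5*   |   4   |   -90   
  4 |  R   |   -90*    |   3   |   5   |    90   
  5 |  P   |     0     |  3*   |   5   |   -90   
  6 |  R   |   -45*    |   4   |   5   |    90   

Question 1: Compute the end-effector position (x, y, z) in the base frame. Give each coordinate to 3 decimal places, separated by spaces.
after link 1: o_1 = (-0.5000, -0.8660, 2.0000)
after link 2: o_2 = (1.2321, -1.8660, 2.0000)
after link 3: o_3 = (4.6962, -3.8660, -3.0000)
after link 4: o_4 = (3.1962, -6.4641, -8.0000)
after link 5: o_5 = (0.5981, -4.9641, -13.0000)
after link 6: o_6 = (-4.4638, -6.6604, -16.5355)

-4.464 -6.660 -16.536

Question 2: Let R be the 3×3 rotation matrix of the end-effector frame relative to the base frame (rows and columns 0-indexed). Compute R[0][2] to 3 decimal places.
End-effector z-axis (col 2 of R) = (-0.6124,0.3536,0.7071)
R[0][2] = -0.6124

-0.612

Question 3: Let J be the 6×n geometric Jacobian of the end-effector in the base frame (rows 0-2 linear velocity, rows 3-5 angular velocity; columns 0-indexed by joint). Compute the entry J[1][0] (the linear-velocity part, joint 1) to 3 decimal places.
axis z_0 = ẑ; lever o_n−o_0 = (-4.4638,-6.6604,-16.5355)
cross product → J_v[:, 0] = (6.6604,-4.4638,0.0000)
J_ω[:, 0] = z_0
entry J[1][0] = -4.4638

-4.464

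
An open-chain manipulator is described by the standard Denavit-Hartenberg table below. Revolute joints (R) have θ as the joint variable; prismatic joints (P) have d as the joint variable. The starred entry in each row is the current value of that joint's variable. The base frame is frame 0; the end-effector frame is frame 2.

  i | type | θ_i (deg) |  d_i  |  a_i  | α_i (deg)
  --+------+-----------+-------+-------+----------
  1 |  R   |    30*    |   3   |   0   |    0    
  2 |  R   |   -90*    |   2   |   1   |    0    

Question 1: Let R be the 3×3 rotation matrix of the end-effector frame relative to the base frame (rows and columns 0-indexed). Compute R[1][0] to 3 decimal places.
-0.866

End-effector x-axis (col 0 of R) = (0.5000,-0.8660,0.0000)
R[1][0] = -0.8660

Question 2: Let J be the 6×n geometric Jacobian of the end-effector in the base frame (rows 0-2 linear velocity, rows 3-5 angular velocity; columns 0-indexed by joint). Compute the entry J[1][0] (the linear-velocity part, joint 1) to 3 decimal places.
axis z_0 = ẑ; lever o_n−o_0 = (0.5000,-0.8660,5.0000)
cross product → J_v[:, 0] = (0.8660,0.5000,-0.0000)
J_ω[:, 0] = z_0
entry J[1][0] = 0.5000

0.500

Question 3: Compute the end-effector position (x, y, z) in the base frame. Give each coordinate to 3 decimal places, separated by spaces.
after link 1: o_1 = (0.0000, 0.0000, 3.0000)
after link 2: o_2 = (0.5000, -0.8660, 5.0000)

0.500 -0.866 5.000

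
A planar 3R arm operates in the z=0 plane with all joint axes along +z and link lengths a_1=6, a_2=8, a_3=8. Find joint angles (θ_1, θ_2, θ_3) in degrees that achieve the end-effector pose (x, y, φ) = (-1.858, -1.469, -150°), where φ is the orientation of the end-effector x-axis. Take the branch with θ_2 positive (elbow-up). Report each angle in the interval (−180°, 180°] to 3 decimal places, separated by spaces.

wrist centre = target − a_3·(cos φ, sin φ) = (5.0702, 2.5310)
cos θ_2 = (32.1129−6²−8²)/(2·6·8) = -0.7072; θ_2 = 135.0041° (elbow-up)
β = atan2(2.5310,5.0702) = 26.5280°; ψ = atan2(5.6565,0.3427) = 86.5325°
θ_1 = β − ψ = -60.0045°
θ_3 = φ − θ_1 − θ_2 = 135.0005° (wrapped to (-180°,180°])

-60.005 135.004 135.000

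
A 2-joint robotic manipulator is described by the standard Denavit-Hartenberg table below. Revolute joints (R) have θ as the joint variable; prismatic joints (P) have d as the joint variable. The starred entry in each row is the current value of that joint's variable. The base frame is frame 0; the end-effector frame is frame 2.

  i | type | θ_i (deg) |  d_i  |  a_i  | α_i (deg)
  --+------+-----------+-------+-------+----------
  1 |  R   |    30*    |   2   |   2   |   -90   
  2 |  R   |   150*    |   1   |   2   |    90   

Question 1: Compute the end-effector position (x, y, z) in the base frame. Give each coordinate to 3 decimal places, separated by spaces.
-0.268 1.000 1.000

after link 1: o_1 = (1.7321, 1.0000, 2.0000)
after link 2: o_2 = (-0.2679, 1.0000, 1.0000)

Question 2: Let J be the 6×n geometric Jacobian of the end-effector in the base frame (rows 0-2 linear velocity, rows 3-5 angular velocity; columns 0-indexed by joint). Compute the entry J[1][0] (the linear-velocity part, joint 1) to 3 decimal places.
-0.268

axis z_0 = ẑ; lever o_n−o_0 = (-0.2679,1.0000,1.0000)
cross product → J_v[:, 0] = (-1.0000,-0.2679,0.0000)
J_ω[:, 0] = z_0
entry J[1][0] = -0.2679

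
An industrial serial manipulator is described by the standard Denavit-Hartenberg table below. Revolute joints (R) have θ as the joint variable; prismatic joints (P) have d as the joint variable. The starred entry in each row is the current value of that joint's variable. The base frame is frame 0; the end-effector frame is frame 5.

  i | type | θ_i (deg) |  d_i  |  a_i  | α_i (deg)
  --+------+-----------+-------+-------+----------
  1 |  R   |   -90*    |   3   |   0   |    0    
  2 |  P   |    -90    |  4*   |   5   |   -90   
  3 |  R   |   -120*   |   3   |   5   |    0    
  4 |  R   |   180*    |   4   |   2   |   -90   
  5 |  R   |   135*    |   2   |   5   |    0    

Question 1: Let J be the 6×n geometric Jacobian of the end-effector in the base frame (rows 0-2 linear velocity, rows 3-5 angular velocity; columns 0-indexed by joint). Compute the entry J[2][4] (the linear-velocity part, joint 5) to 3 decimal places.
3.062

axis z_4 = (0.8660,0.0000,-0.5000); lever o_n−o_4 = (3.4998,3.5355,2.0619)
cross product → J_v[:, 4] = (1.7678,-3.5355,3.0619)
J_ω[:, 4] = z_4
entry J[2][4] = 3.0619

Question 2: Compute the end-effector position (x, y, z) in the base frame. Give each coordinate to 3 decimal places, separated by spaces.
-0.000 -3.464 11.660

after link 1: o_1 = (0.0000, 0.0000, 3.0000)
after link 2: o_2 = (-5.0000, -0.0000, 7.0000)
after link 3: o_3 = (-2.5000, -3.0000, 11.3301)
after link 4: o_4 = (-3.5000, -7.0000, 9.5981)
after link 5: o_5 = (-0.0002, -3.4645, 11.6599)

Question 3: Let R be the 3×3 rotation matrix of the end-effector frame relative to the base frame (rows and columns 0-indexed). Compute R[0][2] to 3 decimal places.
End-effector z-axis (col 2 of R) = (0.8660,0.0000,-0.5000)
R[0][2] = 0.8660

0.866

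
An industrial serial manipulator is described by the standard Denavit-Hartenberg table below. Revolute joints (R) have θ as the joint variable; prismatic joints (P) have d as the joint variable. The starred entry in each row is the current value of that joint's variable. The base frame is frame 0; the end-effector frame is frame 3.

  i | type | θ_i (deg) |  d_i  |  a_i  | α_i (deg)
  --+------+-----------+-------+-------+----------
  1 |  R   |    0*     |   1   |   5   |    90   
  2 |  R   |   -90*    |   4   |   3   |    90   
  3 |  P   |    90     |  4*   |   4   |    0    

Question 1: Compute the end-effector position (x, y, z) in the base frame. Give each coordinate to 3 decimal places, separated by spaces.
1.000 -8.000 -2.000

after link 1: o_1 = (5.0000, 0.0000, 1.0000)
after link 2: o_2 = (5.0000, -4.0000, -2.0000)
after link 3: o_3 = (1.0000, -8.0000, -2.0000)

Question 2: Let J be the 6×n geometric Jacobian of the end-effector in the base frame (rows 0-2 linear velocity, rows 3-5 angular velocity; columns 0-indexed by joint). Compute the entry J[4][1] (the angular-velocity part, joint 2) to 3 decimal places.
-1.000

axis z_1 = (0.0000,-1.0000,0.0000); lever o_n−o_1 = (-4.0000,-8.0000,-3.0000)
cross product → J_v[:, 1] = (3.0000,-0.0000,-4.0000)
J_ω[:, 1] = z_1
entry J[4][1] = -1.0000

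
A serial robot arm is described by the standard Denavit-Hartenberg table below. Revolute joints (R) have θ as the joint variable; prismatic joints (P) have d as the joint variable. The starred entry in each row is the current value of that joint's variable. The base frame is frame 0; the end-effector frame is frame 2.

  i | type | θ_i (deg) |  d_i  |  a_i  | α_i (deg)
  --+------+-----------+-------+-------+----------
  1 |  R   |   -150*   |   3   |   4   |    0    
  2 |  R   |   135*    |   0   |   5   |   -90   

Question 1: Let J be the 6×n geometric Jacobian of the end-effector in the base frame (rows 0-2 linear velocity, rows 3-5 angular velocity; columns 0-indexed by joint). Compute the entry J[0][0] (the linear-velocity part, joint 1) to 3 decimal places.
3.294

axis z_0 = ẑ; lever o_n−o_0 = (1.3655,-3.2941,3.0000)
cross product → J_v[:, 0] = (3.2941,1.3655,-0.0000)
J_ω[:, 0] = z_0
entry J[0][0] = 3.2941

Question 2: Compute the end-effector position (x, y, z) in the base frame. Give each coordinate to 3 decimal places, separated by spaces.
after link 1: o_1 = (-3.4641, -2.0000, 3.0000)
after link 2: o_2 = (1.3655, -3.2941, 3.0000)

1.366 -3.294 3.000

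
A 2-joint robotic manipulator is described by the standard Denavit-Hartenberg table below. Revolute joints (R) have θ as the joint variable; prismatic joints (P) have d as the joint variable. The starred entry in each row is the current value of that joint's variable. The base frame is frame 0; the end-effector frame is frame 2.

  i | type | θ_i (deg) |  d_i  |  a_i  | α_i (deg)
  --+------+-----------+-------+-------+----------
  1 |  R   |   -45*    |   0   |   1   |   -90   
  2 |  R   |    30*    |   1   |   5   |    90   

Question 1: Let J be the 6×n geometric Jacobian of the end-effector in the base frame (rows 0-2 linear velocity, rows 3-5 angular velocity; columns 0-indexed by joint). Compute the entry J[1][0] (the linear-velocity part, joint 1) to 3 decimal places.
4.476

axis z_0 = ẑ; lever o_n−o_0 = (4.4761,-3.0619,-2.5000)
cross product → J_v[:, 0] = (3.0619,4.4761,-0.0000)
J_ω[:, 0] = z_0
entry J[1][0] = 4.4761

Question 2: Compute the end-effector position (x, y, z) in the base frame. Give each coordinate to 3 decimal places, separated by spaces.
after link 1: o_1 = (0.7071, -0.7071, 0.0000)
after link 2: o_2 = (4.4761, -3.0619, -2.5000)

4.476 -3.062 -2.500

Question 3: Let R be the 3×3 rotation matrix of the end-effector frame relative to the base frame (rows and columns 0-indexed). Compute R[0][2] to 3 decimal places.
End-effector z-axis (col 2 of R) = (0.3536,-0.3536,0.8660)
R[0][2] = 0.3536

0.354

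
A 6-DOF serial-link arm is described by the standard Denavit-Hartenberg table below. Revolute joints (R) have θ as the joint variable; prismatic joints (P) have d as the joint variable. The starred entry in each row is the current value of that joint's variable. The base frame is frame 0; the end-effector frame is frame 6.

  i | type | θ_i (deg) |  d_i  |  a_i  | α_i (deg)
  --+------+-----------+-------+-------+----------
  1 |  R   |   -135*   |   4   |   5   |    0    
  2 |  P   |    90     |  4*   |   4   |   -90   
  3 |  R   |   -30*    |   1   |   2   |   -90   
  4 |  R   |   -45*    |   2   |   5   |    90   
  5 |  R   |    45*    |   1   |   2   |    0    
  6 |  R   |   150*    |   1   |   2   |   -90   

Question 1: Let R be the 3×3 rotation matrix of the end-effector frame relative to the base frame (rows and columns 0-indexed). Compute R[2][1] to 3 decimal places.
0.354

End-effector y-axis (col 1 of R) = (-0.0670,-0.9330,0.3536)
R[2][1] = 0.3536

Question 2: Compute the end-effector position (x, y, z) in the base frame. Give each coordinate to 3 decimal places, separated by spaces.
6.565 -5.739 7.369

after link 1: o_1 = (-3.5355, -3.5355, 4.0000)
after link 2: o_2 = (-0.7071, -6.3640, 8.0000)
after link 3: o_3 = (1.2247, -6.8816, 9.0000)
after link 4: o_4 = (6.5969, -7.2538, 9.0357)
after link 5: o_5 = (8.4834, -6.7260, 7.9574)
after link 6: o_6 = (6.5649, -5.7394, 7.3691)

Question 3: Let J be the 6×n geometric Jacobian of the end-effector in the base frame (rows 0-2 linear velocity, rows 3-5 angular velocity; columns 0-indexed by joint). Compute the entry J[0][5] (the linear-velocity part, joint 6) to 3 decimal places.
-0.200

axis z_5 = (0.0670,0.9330,-0.3536); lever o_n−o_5 = (-1.9185,0.9866,-0.5883)
cross product → J_v[:, 5] = (-0.2000,0.7177,1.8560)
J_ω[:, 5] = z_5
entry J[0][5] = -0.2000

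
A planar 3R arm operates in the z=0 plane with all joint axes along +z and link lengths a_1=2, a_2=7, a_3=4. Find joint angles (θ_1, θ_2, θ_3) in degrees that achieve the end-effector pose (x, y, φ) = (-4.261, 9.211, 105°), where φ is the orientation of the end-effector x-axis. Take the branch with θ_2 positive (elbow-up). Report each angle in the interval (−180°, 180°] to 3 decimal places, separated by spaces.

17.199 120.003 -32.202

wrist centre = target − a_3·(cos φ, sin φ) = (-3.2257, 5.3473)
cos θ_2 = (38.9989−2²−7²)/(2·2·7) = -0.5000; θ_2 = 120.0027° (elbow-up)
β = atan2(5.3473,-3.2257) = 121.1002°; ψ = atan2(6.0620,-1.5003) = 103.9007°
θ_1 = β − ψ = 17.1995°
θ_3 = φ − θ_1 − θ_2 = -32.2021° (wrapped to (-180°,180°])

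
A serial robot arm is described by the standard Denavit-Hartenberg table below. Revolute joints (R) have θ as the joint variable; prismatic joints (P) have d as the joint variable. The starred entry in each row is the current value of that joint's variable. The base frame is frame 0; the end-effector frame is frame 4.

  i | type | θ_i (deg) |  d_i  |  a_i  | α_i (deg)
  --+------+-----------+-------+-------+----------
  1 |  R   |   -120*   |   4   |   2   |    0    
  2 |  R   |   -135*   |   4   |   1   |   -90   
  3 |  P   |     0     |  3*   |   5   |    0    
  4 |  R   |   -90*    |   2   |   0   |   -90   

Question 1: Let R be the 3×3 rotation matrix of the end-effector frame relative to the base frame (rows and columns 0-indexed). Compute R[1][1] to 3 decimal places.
End-effector y-axis (col 1 of R) = (0.9659,0.2588,-0.0000)
R[1][1] = 0.2588

0.259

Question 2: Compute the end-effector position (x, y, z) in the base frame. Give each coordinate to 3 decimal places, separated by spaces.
-7.383 2.769 8.000

after link 1: o_1 = (-1.0000, -1.7321, 4.0000)
after link 2: o_2 = (-1.2588, -0.7661, 8.0000)
after link 3: o_3 = (-5.4507, 3.2870, 8.0000)
after link 4: o_4 = (-7.3825, 2.7694, 8.0000)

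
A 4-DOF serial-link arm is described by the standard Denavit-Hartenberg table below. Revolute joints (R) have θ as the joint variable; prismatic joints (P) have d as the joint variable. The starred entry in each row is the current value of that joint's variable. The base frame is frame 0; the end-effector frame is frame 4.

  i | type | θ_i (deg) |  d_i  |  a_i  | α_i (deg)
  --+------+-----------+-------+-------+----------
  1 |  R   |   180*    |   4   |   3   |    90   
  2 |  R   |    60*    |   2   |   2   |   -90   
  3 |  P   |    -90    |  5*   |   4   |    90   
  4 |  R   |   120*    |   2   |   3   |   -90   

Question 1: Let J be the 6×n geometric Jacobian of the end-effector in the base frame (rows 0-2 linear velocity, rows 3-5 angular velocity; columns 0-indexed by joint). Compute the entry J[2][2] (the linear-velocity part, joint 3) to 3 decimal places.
0.500

prismatic axis z_2 = (0.8660,-0.0000,0.5000)
J_v[:, 2] = z_2; J_ω[:, 2] = (0,0,0)
entry J[2][2] = 0.5000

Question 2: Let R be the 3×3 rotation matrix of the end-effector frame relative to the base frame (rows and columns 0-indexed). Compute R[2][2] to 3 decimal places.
-0.250

End-effector z-axis (col 2 of R) = (-0.4330,-0.8660,-0.2500)
R[2][2] = -0.2500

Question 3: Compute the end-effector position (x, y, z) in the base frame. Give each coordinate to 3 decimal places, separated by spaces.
3.580 4.500 7.799

after link 1: o_1 = (-3.0000, 0.0000, 4.0000)
after link 2: o_2 = (-4.0000, 2.0000, 5.7321)
after link 3: o_3 = (0.3301, 6.0000, 8.2321)
after link 4: o_4 = (3.5801, 4.5000, 7.7990)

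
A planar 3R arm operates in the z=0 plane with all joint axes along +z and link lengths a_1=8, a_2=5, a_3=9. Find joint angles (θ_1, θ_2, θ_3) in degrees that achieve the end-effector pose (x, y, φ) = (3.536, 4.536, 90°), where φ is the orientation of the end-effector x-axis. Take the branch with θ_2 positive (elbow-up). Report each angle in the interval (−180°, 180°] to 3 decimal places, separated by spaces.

-89.993 135.001 44.992

wrist centre = target − a_3·(cos φ, sin φ) = (3.5360, -4.4640)
cos θ_2 = (32.4306−8²−5²)/(2·8·5) = -0.7071; θ_2 = 135.0009° (elbow-up)
β = atan2(-4.4640,3.5360) = -51.6167°; ψ = atan2(3.5355,4.4644) = 38.3766°
θ_1 = β − ψ = -89.9933°
θ_3 = φ − θ_1 − θ_2 = 44.9924° (wrapped to (-180°,180°])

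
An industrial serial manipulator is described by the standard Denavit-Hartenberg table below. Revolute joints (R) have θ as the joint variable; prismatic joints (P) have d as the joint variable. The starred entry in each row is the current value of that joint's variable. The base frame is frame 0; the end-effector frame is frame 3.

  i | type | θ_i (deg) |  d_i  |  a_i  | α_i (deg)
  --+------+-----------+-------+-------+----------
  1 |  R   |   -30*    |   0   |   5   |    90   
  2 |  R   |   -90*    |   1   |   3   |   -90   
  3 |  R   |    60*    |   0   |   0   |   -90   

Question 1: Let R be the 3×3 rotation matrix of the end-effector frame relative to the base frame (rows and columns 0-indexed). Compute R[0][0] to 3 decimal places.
End-effector x-axis (col 0 of R) = (0.4330,0.7500,-0.5000)
R[0][0] = 0.4330

0.433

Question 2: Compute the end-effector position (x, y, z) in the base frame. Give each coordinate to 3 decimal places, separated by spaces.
3.830 -3.366 -3.000

after link 1: o_1 = (4.3301, -2.5000, 0.0000)
after link 2: o_2 = (3.8301, -3.3660, -3.0000)
after link 3: o_3 = (3.8301, -3.3660, -3.0000)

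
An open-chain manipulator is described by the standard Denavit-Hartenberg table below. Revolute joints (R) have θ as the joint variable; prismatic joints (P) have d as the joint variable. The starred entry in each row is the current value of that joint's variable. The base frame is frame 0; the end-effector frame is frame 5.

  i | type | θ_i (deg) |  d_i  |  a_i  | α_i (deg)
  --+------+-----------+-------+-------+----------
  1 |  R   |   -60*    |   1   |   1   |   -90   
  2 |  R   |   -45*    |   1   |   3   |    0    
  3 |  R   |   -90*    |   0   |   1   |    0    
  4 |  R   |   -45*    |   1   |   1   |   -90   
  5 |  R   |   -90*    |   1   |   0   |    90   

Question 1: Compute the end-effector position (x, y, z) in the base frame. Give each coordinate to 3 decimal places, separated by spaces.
after link 1: o_1 = (0.5000, -0.8660, 1.0000)
after link 2: o_2 = (2.4267, -2.2031, 3.1213)
after link 3: o_3 = (2.0731, -1.5908, 3.8284)
after link 4: o_4 = (2.4392, -0.2247, 3.8284)
after link 5: o_5 = (2.4392, -0.2247, 4.8284)

2.439 -0.225 4.828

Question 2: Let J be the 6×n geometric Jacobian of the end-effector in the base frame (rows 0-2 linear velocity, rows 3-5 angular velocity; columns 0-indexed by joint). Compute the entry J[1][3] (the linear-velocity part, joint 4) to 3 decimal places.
axis z_3 = (0.8660,0.5000,0.0000); lever o_n−o_3 = (0.3660,1.3660,1.0000)
cross product → J_v[:, 3] = (0.5000,-0.8660,1.0000)
J_ω[:, 3] = z_3
entry J[1][3] = -0.8660

-0.866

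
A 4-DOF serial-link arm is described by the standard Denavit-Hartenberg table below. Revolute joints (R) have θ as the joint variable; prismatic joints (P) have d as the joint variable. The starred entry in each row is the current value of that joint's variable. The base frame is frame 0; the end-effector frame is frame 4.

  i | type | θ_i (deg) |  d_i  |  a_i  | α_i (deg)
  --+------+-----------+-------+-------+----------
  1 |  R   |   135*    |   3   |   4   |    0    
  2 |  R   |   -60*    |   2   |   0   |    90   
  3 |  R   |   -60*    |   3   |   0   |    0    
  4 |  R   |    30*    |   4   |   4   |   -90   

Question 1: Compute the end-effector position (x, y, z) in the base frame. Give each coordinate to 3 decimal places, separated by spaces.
after link 1: o_1 = (-2.8284, 2.8284, 3.0000)
after link 2: o_2 = (-2.8284, 2.8284, 5.0000)
after link 3: o_3 = (0.0694, 2.0520, 5.0000)
after link 4: o_4 = (4.8296, 4.3628, 3.0000)

4.830 4.363 3.000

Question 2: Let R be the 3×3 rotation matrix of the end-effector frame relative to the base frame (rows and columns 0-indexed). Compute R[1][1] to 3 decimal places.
0.259

End-effector y-axis (col 1 of R) = (-0.9659,0.2588,-0.0000)
R[1][1] = 0.2588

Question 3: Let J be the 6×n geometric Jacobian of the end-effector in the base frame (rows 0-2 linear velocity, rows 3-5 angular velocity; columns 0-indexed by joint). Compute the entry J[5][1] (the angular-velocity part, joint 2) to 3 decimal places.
axis z_1 = (0.0000,0.0000,1.0000); lever o_n−o_1 = (7.6581,1.5343,0.0000)
cross product → J_v[:, 1] = (-1.5343,7.6581,0.0000)
J_ω[:, 1] = z_1
entry J[5][1] = 1.0000

1.000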